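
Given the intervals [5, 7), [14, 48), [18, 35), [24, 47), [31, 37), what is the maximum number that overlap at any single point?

4

At 31, 4 of the intervals are simultaneously active.
No point has more.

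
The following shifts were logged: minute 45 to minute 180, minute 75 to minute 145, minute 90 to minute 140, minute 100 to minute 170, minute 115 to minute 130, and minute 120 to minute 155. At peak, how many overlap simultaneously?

6

Sweep endpoints in order; track running count of active intervals.
Peak of 6 reached at minute 120.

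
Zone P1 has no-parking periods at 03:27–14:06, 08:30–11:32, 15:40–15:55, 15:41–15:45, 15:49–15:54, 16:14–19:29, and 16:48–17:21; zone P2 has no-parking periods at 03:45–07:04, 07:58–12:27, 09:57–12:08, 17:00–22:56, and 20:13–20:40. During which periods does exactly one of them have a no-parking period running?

First set merges to 03:27-14:06, 15:40-15:55, 16:14-19:29.
Second set merges to 03:45-07:04, 07:58-12:27, 17:00-22:56.
A but not B: 03:27-03:45, 07:04-07:58, 12:27-14:06, 15:40-15:55, 16:14-17:00.
B but not A: 19:29-22:56.
Combining gives A △ B.

03:27-03:45, 07:04-07:58, 12:27-14:06, 15:40-15:55, 16:14-17:00, 19:29-22:56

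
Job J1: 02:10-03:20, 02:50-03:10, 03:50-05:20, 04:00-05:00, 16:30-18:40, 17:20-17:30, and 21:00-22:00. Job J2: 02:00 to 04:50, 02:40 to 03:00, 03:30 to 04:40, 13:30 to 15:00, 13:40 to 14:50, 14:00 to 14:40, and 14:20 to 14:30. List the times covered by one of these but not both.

02:00–02:10, 03:20–03:50, 04:50–05:20, 13:30–15:00, 16:30–18:40, 21:00–22:00

A, merged: 02:10–03:20, 03:50–05:20, 16:30–18:40, 21:00–22:00.
B, merged: 02:00–04:50, 13:30–15:00.
A \ B = 04:50–05:20, 16:30–18:40, 21:00–22:00.
B \ A = 02:00–02:10, 03:20–03:50, 13:30–15:00.
Union of the two gives the symmetric difference.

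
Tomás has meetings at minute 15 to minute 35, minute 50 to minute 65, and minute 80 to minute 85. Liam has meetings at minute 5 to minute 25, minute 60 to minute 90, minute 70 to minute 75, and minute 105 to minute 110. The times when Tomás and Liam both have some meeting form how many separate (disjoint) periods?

3

Merge the second list: minute 5 to minute 25, minute 60 to minute 90, minute 105 to minute 110.
A ∩ B = minute 15 to minute 25, minute 60 to minute 65, minute 80 to minute 85.
That is 3 disjoint pieces.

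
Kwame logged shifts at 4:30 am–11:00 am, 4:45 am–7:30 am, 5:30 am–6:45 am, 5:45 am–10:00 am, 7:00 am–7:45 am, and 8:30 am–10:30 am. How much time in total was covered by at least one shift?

6 h 30 min

Merged: 4:30 am-11:00 am.
Length: 6 h 30 min.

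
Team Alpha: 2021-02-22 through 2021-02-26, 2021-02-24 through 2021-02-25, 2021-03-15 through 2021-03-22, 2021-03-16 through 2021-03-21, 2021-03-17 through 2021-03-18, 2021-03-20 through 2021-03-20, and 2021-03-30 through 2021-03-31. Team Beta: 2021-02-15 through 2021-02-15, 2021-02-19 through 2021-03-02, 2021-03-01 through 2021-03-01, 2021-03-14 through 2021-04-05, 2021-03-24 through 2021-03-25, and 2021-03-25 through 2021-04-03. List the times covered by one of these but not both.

2021-02-15 through 2021-02-15, 2021-02-19 through 2021-02-21, 2021-02-27 through 2021-03-02, 2021-03-14 through 2021-03-14, 2021-03-23 through 2021-03-29, 2021-04-01 through 2021-04-05

First set merges to 2021-02-22 through 2021-02-26, 2021-03-15 through 2021-03-22, 2021-03-30 through 2021-03-31.
Second set merges to 2021-02-15 through 2021-02-15, 2021-02-19 through 2021-03-02, 2021-03-14 through 2021-04-05.
A but not B: none.
B but not A: 2021-02-15 through 2021-02-15, 2021-02-19 through 2021-02-21, 2021-02-27 through 2021-03-02, 2021-03-14 through 2021-03-14, 2021-03-23 through 2021-03-29, 2021-04-01 through 2021-04-05.
Combining gives A △ B.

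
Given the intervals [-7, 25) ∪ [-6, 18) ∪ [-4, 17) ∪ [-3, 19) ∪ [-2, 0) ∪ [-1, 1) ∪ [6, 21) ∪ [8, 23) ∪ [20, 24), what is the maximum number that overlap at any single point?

Sweep endpoints in order; track running count of active intervals.
Peak of 6 reached at -1.

6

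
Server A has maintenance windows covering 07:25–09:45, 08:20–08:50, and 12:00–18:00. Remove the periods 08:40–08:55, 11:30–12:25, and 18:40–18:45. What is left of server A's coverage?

07:25-08:40, 08:55-09:45, 12:25-18:00

A, merged: 07:25-09:45, 12:00-18:00.
07:25-09:45 minus B → 07:25-08:40, 08:55-09:45.
12:00-18:00 minus B → 12:25-18:00.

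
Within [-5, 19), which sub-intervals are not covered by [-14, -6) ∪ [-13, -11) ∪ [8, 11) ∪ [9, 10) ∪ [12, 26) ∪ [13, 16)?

The merged coverage is [-14, -6), [8, 11), [12, 26).
Gaps within [-5, 19): [-5, 8), [11, 12).

[-5, 8) ∪ [11, 12)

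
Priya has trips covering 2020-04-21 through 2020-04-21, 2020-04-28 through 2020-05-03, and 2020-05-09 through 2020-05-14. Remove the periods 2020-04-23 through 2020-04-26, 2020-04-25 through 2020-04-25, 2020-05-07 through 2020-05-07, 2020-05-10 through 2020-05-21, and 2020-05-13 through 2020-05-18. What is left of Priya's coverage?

Merge the second list: 2020-04-23 through 2020-04-26, 2020-05-07 through 2020-05-07, 2020-05-10 through 2020-05-21.
2020-04-21 through 2020-04-21: nothing removed.
2020-04-28 through 2020-05-03: nothing removed.
2020-05-09 through 2020-05-14 \ B = 2020-05-09 through 2020-05-09.

2020-04-21 through 2020-04-21, 2020-04-28 through 2020-05-03, 2020-05-09 through 2020-05-09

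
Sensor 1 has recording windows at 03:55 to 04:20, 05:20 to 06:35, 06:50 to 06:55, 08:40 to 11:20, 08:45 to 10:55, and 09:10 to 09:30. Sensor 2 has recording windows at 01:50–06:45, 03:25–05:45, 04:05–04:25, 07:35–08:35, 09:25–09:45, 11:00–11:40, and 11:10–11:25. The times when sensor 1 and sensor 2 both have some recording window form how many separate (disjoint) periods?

4

Merge the first list: 03:55–04:20, 05:20–06:35, 06:50–06:55, 08:40–11:20.
Merge the second list: 01:50–06:45, 07:35–08:35, 09:25–09:45, 11:00–11:40.
A ∩ B = 03:55–04:20, 05:20–06:35, 09:25–09:45, 11:00–11:20.
That is 4 disjoint pieces.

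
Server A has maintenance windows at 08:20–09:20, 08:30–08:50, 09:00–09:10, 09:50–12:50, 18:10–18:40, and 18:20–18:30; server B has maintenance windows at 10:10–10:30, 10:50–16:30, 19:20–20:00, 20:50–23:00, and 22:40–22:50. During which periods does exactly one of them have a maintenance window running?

08:20-09:20, 09:50-10:10, 10:30-10:50, 12:50-16:30, 18:10-18:40, 19:20-20:00, 20:50-23:00

First set merges to 08:20-09:20, 09:50-12:50, 18:10-18:40.
Second set merges to 10:10-10:30, 10:50-16:30, 19:20-20:00, 20:50-23:00.
A \ B = 08:20-09:20, 09:50-10:10, 10:30-10:50, 18:10-18:40.
B \ A = 12:50-16:30, 19:20-20:00, 20:50-23:00.
Union of the two gives the symmetric difference.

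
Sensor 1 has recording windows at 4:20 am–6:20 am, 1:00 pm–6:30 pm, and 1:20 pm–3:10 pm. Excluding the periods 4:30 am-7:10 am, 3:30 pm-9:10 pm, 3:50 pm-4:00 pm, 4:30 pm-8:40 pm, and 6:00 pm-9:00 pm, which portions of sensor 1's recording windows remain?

Merge the first list: 4:20 am–6:20 am, 1:00 pm–6:30 pm.
Merge the second list: 4:30 am–7:10 am, 3:30 pm–9:10 pm.
4:20 am–6:20 am \ B = 4:20 am–4:30 am.
1:00 pm–6:30 pm \ B = 1:00 pm–3:30 pm.

4:20 am–4:30 am, 1:00 pm–3:30 pm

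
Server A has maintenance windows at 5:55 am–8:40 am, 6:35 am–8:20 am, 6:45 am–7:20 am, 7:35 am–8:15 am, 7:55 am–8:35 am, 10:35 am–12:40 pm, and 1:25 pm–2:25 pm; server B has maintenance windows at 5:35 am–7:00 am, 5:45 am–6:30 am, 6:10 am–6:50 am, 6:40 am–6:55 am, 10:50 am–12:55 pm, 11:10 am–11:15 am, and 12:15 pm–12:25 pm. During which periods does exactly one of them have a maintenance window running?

5:35 am–5:55 am, 7:00 am–8:40 am, 10:35 am–10:50 am, 12:40 pm–12:55 pm, 1:25 pm–2:25 pm

Merge the first list: 5:55 am–8:40 am, 10:35 am–12:40 pm, 1:25 pm–2:25 pm.
Merge the second list: 5:35 am–7:00 am, 10:50 am–12:55 pm.
A \ B = 7:00 am–8:40 am, 10:35 am–10:50 am, 1:25 pm–2:25 pm.
B \ A = 5:35 am–5:55 am, 12:40 pm–12:55 pm.
Union of the two gives the symmetric difference.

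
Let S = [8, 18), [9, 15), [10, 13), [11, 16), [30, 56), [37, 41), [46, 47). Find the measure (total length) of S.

36

Merged: [8, 18), [30, 56).
Lengths: 10 + 26 = 36.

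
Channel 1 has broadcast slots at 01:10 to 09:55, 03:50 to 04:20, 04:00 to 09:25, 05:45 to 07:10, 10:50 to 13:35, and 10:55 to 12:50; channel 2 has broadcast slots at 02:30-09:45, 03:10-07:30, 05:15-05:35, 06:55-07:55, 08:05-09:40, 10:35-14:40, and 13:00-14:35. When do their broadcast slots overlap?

Merge the first list: 01:10-09:55, 10:50-13:35.
Merge the second list: 02:30-09:45, 10:35-14:40.
01:10-09:55 overlaps B on 02:30-09:45.
10:50-13:35 overlaps B on 10:50-13:35.

02:30-09:45, 10:50-13:35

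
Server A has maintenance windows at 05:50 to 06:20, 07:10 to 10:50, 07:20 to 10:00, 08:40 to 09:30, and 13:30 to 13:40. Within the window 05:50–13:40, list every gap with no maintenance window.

After merging, the occupied span is 05:50-06:20, 07:10-10:50, 13:30-13:40.
Complement within 05:50-13:40: 06:20-07:10, 10:50-13:30.

06:20-07:10, 10:50-13:30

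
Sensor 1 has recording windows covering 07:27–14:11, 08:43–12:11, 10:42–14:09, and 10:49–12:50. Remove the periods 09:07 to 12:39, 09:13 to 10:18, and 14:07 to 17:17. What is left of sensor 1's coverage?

07:27–09:07, 12:39–14:07

A, merged: 07:27–14:11.
B, merged: 09:07–12:39, 14:07–17:17.
07:27–14:11 \ B = 07:27–09:07, 12:39–14:07.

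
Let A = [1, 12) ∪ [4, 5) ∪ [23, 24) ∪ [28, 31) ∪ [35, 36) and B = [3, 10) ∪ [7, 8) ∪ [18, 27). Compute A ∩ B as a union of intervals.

Merge the first list: [1, 12), [23, 24), [28, 31), [35, 36).
Merge the second list: [3, 10), [18, 27).
[1, 12) overlaps B on [3, 10).
[23, 24) overlaps B on [23, 24).
[28, 31) falls entirely outside B.
[35, 36) falls entirely outside B.

[3, 10) ∪ [23, 24)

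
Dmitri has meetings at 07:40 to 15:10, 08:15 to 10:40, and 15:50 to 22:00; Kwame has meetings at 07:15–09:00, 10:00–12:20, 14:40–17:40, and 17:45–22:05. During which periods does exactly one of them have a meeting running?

Merge the first list: 07:40-15:10, 15:50-22:00.
A but not B: 09:00-10:00, 12:20-14:40, 17:40-17:45.
B but not A: 07:15-07:40, 15:10-15:50, 22:00-22:05.
Combining gives A △ B.

07:15-07:40, 09:00-10:00, 12:20-14:40, 15:10-15:50, 17:40-17:45, 22:00-22:05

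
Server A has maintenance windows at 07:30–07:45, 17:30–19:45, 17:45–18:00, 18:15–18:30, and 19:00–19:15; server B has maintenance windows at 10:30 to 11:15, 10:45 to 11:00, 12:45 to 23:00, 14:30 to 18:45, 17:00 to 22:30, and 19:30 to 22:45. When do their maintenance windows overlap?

A, merged: 07:30-07:45, 17:30-19:45.
B, merged: 10:30-11:15, 12:45-23:00.
07:30-07:45 meets no B interval.
17:30-19:45 ∩ B → 17:30-19:45.

17:30-19:45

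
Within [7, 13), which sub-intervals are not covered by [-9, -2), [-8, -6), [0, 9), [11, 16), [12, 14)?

Covered (merged): [-9, -2), [0, 9), [11, 16).
Uncovered inside [7, 13): [9, 11).

[9, 11)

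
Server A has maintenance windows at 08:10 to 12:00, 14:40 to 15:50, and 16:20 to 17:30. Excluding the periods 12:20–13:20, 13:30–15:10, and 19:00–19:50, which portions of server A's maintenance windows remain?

08:10-12:00, 15:10-15:50, 16:20-17:30

08:10-12:00: no B overlap → unchanged.
14:40-15:50 minus B → 15:10-15:50.
16:20-17:30: no B overlap → unchanged.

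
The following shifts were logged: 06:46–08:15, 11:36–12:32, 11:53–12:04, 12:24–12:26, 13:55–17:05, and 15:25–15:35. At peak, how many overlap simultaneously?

2

Walk the sorted start/end points keeping a running depth.
The depth first hits 2 at 11:53.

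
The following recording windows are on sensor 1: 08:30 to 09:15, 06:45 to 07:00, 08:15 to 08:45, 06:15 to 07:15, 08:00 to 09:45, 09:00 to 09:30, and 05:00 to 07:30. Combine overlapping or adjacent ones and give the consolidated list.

Sort by start: 05:00–07:30, 06:15–07:15, 06:45–07:00, 08:00–09:45, 08:15–08:45, 08:30–09:15, 09:00–09:30.
06:15–07:15 overlaps/touches 05:00–07:30 → extend to 05:00–07:30.
06:45–07:00 overlaps/touches 05:00–07:30 → extend to 05:00–07:30.
08:00–09:45 is disjoint → start new block.
08:15–08:45 overlaps/touches 08:00–09:45 → extend to 08:00–09:45.
08:30–09:15 overlaps/touches 08:00–09:45 → extend to 08:00–09:45.
09:00–09:30 overlaps/touches 08:00–09:45 → extend to 08:00–09:45.

05:00–07:30, 08:00–09:45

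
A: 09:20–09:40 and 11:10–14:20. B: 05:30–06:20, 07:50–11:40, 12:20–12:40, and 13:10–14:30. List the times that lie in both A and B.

09:20–09:40 overlaps B on 09:20–09:40.
11:10–14:20 overlaps B on 11:10–11:40, 12:20–12:40, 13:10–14:20.

09:20–09:40, 11:10–11:40, 12:20–12:40, 13:10–14:20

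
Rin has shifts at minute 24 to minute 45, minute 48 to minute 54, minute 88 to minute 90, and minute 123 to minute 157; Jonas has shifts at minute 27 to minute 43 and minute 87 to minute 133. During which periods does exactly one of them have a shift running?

minute 24 to minute 27, minute 43 to minute 45, minute 48 to minute 54, minute 87 to minute 88, minute 90 to minute 123, minute 133 to minute 157

A but not B: minute 24 to minute 27, minute 43 to minute 45, minute 48 to minute 54, minute 133 to minute 157.
B but not A: minute 87 to minute 88, minute 90 to minute 123.
Combining gives A △ B.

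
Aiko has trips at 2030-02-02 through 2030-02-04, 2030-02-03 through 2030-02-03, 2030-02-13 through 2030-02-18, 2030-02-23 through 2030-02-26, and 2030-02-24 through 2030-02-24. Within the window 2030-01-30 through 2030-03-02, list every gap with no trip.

2030-01-30 through 2030-02-01, 2030-02-05 through 2030-02-12, 2030-02-19 through 2030-02-22, 2030-02-27 through 2030-03-02

After merging, the occupied span is 2030-02-02 through 2030-02-04, 2030-02-13 through 2030-02-18, 2030-02-23 through 2030-02-26.
Uncovered inside 2030-01-30 through 2030-03-02: 2030-01-30 through 2030-02-01, 2030-02-05 through 2030-02-12, 2030-02-19 through 2030-02-22, 2030-02-27 through 2030-03-02.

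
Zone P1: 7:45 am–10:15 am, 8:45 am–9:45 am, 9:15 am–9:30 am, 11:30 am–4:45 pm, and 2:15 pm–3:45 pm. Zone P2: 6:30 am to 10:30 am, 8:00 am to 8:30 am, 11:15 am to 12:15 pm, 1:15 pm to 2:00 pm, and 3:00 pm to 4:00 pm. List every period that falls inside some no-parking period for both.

7:45 am–10:15 am, 11:30 am–12:15 pm, 1:15 pm–2:00 pm, 3:00 pm–4:00 pm

First set merges to 7:45 am–10:15 am, 11:30 am–4:45 pm.
Second set merges to 6:30 am–10:30 am, 11:15 am–12:15 pm, 1:15 pm–2:00 pm, 3:00 pm–4:00 pm.
7:45 am–10:15 am ∩ B → 7:45 am–10:15 am.
11:30 am–4:45 pm ∩ B → 11:30 am–12:15 pm, 1:15 pm–2:00 pm, 3:00 pm–4:00 pm.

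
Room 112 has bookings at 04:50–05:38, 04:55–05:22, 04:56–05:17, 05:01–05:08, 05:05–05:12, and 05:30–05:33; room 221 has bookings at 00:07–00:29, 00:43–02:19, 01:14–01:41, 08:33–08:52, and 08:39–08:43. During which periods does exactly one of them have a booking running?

00:07-00:29, 00:43-02:19, 04:50-05:38, 08:33-08:52

Merge the first list: 04:50-05:38.
Merge the second list: 00:07-00:29, 00:43-02:19, 08:33-08:52.
Only in the first: 04:50-05:38.
Only in the second: 00:07-00:29, 00:43-02:19, 08:33-08:52.
Together these are the periods covered by exactly one.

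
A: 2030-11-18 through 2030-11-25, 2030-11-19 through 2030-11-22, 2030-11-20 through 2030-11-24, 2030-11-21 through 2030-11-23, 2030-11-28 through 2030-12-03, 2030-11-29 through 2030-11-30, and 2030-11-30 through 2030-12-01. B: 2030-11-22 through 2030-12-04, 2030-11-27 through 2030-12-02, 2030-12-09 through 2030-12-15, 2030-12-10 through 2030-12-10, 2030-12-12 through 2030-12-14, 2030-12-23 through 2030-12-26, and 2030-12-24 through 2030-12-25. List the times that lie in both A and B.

2030-11-22 through 2030-11-25, 2030-11-28 through 2030-12-03

First set merges to 2030-11-18 through 2030-11-25, 2030-11-28 through 2030-12-03.
Second set merges to 2030-11-22 through 2030-12-04, 2030-12-09 through 2030-12-15, 2030-12-23 through 2030-12-26.
2030-11-18 through 2030-11-25 ∩ B → 2030-11-22 through 2030-11-25.
2030-11-28 through 2030-12-03 ∩ B → 2030-11-28 through 2030-12-03.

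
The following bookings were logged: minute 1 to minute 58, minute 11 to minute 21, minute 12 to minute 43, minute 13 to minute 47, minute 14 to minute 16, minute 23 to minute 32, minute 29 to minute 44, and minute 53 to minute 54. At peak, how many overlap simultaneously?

5

At minute 14, 5 of the intervals are simultaneously active.
No point has more.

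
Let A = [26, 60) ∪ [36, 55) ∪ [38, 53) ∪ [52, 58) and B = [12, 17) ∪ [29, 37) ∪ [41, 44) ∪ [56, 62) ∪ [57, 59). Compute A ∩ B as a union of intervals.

Merge the first list: [26, 60).
Merge the second list: [12, 17), [29, 37), [41, 44), [56, 62).
[26, 60) meets the second set on [29, 37), [41, 44), [56, 60).

[29, 37) ∪ [41, 44) ∪ [56, 60)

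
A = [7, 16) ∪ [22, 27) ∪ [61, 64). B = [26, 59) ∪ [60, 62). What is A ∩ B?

[26, 27) ∪ [61, 62)

[7, 16): no overlap with the second set.
[22, 27) meets the second set on [26, 27).
[61, 64) meets the second set on [61, 62).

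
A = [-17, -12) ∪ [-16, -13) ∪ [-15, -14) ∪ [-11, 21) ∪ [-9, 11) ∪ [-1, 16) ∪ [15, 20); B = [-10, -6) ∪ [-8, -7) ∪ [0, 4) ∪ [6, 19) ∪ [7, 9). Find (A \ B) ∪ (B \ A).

A, merged: [-17, -12), [-11, 21).
B, merged: [-10, -6), [0, 4), [6, 19).
Only in the first: [-17, -12), [-11, -10), [-6, 0), [4, 6), [19, 21).
Only in the second: none.
Together these are the periods covered by exactly one.

[-17, -12) ∪ [-11, -10) ∪ [-6, 0) ∪ [4, 6) ∪ [19, 21)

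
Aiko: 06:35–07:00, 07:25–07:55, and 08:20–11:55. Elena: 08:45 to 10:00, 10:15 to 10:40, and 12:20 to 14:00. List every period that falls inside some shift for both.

08:45-10:00, 10:15-10:40

06:35-07:00 falls entirely outside B.
07:25-07:55 falls entirely outside B.
08:20-11:55 overlaps B on 08:45-10:00, 10:15-10:40.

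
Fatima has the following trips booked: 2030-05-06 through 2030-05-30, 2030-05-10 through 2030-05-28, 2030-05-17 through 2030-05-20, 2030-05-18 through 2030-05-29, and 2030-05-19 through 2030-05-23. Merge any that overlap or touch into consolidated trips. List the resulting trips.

2030-05-10 through 2030-05-28 overlaps/touches 2030-05-06 through 2030-05-30 → extend to 2030-05-06 through 2030-05-30.
2030-05-17 through 2030-05-20 overlaps/touches 2030-05-06 through 2030-05-30 → extend to 2030-05-06 through 2030-05-30.
2030-05-18 through 2030-05-29 overlaps/touches 2030-05-06 through 2030-05-30 → extend to 2030-05-06 through 2030-05-30.
2030-05-19 through 2030-05-23 overlaps/touches 2030-05-06 through 2030-05-30 → extend to 2030-05-06 through 2030-05-30.

2030-05-06 through 2030-05-30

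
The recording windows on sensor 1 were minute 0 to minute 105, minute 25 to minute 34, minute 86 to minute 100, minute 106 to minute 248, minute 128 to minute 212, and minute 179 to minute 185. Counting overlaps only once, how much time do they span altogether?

Merged: minute 0 to minute 105, minute 106 to minute 248.
Lengths: 105 minutes + 142 minutes = 247 minutes.

247 minutes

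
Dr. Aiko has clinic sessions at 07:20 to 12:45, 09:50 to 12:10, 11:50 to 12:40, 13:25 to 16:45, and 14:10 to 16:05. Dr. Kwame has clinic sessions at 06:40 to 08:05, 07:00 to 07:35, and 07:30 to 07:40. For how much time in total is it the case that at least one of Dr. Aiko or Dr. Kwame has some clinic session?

Merge the first list: 07:20-12:45, 13:25-16:45.
Merge the second list: 06:40-08:05.
A ∪ B = 06:40-12:45, 13:25-16:45.
Total: 6 h 5 min + 3 h 20 min = 9 h 25 min.

9 h 25 min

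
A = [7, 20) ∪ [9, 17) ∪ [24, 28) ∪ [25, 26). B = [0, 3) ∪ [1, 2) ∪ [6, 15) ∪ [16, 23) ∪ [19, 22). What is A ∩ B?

First set merges to [7, 20), [24, 28).
Second set merges to [0, 3), [6, 15), [16, 23).
[7, 20) meets the second set on [7, 15), [16, 20).
[24, 28): no overlap with the second set.

[7, 15) ∪ [16, 20)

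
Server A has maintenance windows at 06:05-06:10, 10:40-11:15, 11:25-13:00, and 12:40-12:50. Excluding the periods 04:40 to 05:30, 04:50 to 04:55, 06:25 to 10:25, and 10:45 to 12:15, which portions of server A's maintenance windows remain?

A, merged: 06:05–06:10, 10:40–11:15, 11:25–13:00.
B, merged: 04:40–05:30, 06:25–10:25, 10:45–12:15.
06:05–06:10: nothing removed.
10:40–11:15 \ B = 10:40–10:45.
11:25–13:00 \ B = 12:15–13:00.

06:05–06:10, 10:40–10:45, 12:15–13:00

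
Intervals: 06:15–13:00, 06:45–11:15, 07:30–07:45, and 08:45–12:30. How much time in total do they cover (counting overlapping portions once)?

6 h 45 min

Merged: 06:15–13:00.
Length: 6 h 45 min.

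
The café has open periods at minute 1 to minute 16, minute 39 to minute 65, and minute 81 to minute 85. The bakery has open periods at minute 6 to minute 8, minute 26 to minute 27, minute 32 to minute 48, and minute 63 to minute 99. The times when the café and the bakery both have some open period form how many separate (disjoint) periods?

A ∩ B = minute 6 to minute 8, minute 39 to minute 48, minute 63 to minute 65, minute 81 to minute 85.
That is 4 disjoint pieces.

4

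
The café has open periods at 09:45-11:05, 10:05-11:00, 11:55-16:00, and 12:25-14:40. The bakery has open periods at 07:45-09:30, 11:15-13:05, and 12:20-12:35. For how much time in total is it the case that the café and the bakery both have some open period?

1 h 10 min

Merge the first list: 09:45–11:05, 11:55–16:00.
Merge the second list: 07:45–09:30, 11:15–13:05.
A ∩ B = 11:55–13:05.
Total: 1 h 10 min.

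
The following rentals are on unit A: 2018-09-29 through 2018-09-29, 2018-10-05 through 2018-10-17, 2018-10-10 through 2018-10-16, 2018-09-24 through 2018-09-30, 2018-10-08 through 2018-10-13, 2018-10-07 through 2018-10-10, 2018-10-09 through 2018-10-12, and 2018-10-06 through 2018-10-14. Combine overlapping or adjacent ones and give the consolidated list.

Sort by start: 2018-09-24 through 2018-09-30, 2018-09-29 through 2018-09-29, 2018-10-05 through 2018-10-17, 2018-10-06 through 2018-10-14, 2018-10-07 through 2018-10-10, 2018-10-08 through 2018-10-13, 2018-10-09 through 2018-10-12, 2018-10-10 through 2018-10-16.
2018-09-29 through 2018-09-29 overlaps/touches 2018-09-24 through 2018-09-30 → extend to 2018-09-24 through 2018-09-30.
2018-10-05 through 2018-10-17 is disjoint → start new block.
2018-10-06 through 2018-10-14 overlaps/touches 2018-10-05 through 2018-10-17 → extend to 2018-10-05 through 2018-10-17.
2018-10-07 through 2018-10-10 overlaps/touches 2018-10-05 through 2018-10-17 → extend to 2018-10-05 through 2018-10-17.
2018-10-08 through 2018-10-13 overlaps/touches 2018-10-05 through 2018-10-17 → extend to 2018-10-05 through 2018-10-17.
2018-10-09 through 2018-10-12 overlaps/touches 2018-10-05 through 2018-10-17 → extend to 2018-10-05 through 2018-10-17.
2018-10-10 through 2018-10-16 overlaps/touches 2018-10-05 through 2018-10-17 → extend to 2018-10-05 through 2018-10-17.

2018-09-24 through 2018-09-30, 2018-10-05 through 2018-10-17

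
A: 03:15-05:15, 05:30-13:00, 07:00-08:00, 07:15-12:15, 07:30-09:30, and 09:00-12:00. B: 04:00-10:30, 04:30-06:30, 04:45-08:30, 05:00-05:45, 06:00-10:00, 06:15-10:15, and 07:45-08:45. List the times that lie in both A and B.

04:00-05:15, 05:30-10:30

First set merges to 03:15-05:15, 05:30-13:00.
Second set merges to 04:00-10:30.
03:15-05:15 ∩ B → 04:00-05:15.
05:30-13:00 ∩ B → 05:30-10:30.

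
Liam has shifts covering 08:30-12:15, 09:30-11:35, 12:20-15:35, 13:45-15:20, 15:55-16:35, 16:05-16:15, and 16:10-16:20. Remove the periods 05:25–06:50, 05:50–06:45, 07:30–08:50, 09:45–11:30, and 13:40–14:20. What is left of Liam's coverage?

08:50–09:45, 11:30–12:15, 12:20–13:40, 14:20–15:35, 15:55–16:35

A, merged: 08:30–12:15, 12:20–15:35, 15:55–16:35.
B, merged: 05:25–06:50, 07:30–08:50, 09:45–11:30, 13:40–14:20.
08:30–12:15 \ B = 08:50–09:45, 11:30–12:15.
12:20–15:35 \ B = 12:20–13:40, 14:20–15:35.
15:55–16:35: nothing removed.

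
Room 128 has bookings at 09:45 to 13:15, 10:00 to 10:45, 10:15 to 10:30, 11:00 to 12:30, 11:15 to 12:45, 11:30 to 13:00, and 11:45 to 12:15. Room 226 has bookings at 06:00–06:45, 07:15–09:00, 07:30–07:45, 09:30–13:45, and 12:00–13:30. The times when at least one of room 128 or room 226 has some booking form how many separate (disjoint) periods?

Merge the first list: 09:45–13:15.
Merge the second list: 06:00–06:45, 07:15–09:00, 09:30–13:45.
A ∪ B = 06:00–06:45, 07:15–09:00, 09:30–13:45.
That is 3 disjoint pieces.

3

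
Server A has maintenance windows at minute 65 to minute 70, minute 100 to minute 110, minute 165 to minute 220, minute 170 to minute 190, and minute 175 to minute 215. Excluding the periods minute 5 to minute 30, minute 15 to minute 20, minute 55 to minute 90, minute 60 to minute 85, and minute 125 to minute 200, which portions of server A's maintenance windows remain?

A, merged: minute 65 to minute 70, minute 100 to minute 110, minute 165 to minute 220.
B, merged: minute 5 to minute 30, minute 55 to minute 90, minute 125 to minute 200.
minute 65 to minute 70: fully covered by B → removed.
minute 100 to minute 110: no B overlap → unchanged.
minute 165 to minute 220 minus B → minute 200 to minute 220.

minute 100 to minute 110, minute 200 to minute 220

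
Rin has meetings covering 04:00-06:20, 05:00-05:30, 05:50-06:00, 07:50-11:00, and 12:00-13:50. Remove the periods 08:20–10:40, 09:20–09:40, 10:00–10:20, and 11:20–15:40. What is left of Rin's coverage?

First set merges to 04:00–06:20, 07:50–11:00, 12:00–13:50.
Second set merges to 08:20–10:40, 11:20–15:40.
04:00–06:20: no B overlap → unchanged.
07:50–11:00 minus B → 07:50–08:20, 10:40–11:00.
12:00–13:50: fully covered by B → removed.

04:00–06:20, 07:50–08:20, 10:40–11:00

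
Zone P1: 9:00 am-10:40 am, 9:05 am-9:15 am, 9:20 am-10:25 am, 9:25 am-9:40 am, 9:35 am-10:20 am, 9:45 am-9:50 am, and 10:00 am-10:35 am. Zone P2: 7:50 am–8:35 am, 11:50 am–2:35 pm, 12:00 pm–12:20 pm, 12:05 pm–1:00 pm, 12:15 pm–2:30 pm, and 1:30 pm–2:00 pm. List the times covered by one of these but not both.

7:50 am–8:35 am, 9:00 am–10:40 am, 11:50 am–2:35 pm

A, merged: 9:00 am–10:40 am.
B, merged: 7:50 am–8:35 am, 11:50 am–2:35 pm.
Only in the first: 9:00 am–10:40 am.
Only in the second: 7:50 am–8:35 am, 11:50 am–2:35 pm.
Together these are the periods covered by exactly one.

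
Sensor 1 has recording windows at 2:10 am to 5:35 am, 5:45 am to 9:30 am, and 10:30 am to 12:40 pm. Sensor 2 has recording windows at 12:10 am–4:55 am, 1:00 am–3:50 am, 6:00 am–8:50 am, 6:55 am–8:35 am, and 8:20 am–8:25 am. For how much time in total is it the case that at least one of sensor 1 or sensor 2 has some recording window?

Merge the second list: 12:10 am-4:55 am, 6:00 am-8:50 am.
A ∪ B = 12:10 am-5:35 am, 5:45 am-9:30 am, 10:30 am-12:40 pm.
Total: 5 h 25 min + 3 h 45 min + 2 h 10 min = 11 h 20 min.

11 h 20 min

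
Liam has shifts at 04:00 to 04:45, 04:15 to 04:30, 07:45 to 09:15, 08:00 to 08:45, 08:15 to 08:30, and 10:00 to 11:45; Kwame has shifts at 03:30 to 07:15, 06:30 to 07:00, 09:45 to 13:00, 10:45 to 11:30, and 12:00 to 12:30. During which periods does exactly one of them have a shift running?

A, merged: 04:00-04:45, 07:45-09:15, 10:00-11:45.
B, merged: 03:30-07:15, 09:45-13:00.
A but not B: 07:45-09:15.
B but not A: 03:30-04:00, 04:45-07:15, 09:45-10:00, 11:45-13:00.
Combining gives A △ B.

03:30-04:00, 04:45-07:15, 07:45-09:15, 09:45-10:00, 11:45-13:00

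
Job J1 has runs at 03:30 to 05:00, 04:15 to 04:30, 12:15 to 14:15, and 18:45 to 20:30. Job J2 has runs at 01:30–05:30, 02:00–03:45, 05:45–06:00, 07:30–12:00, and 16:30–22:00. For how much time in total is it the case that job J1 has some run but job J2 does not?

2 h

First set merges to 03:30-05:00, 12:15-14:15, 18:45-20:30.
Second set merges to 01:30-05:30, 05:45-06:00, 07:30-12:00, 16:30-22:00.
A \ B = 12:15-14:15.
Total: 2 h.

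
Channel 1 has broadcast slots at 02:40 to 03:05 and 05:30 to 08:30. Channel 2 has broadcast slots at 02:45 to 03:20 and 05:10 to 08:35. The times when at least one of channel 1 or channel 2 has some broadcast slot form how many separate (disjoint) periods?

2

A ∪ B = 02:40–03:20, 05:10–08:35.
That is 2 disjoint pieces.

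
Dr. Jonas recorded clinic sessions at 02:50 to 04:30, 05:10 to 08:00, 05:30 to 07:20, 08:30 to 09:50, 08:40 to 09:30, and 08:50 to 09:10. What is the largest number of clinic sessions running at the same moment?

At 08:50, 3 of the intervals are simultaneously active.
No point has more.

3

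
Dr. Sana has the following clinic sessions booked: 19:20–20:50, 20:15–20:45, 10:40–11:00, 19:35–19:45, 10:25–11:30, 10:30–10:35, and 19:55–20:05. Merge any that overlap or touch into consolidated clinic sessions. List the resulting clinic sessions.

Sort by start: 10:25–11:30, 10:30–10:35, 10:40–11:00, 19:20–20:50, 19:35–19:45, 19:55–20:05, 20:15–20:45.
10:30–10:35 overlaps/touches 10:25–11:30 → extend to 10:25–11:30.
10:40–11:00 overlaps/touches 10:25–11:30 → extend to 10:25–11:30.
19:20–20:50 is disjoint → start new block.
19:35–19:45 overlaps/touches 19:20–20:50 → extend to 19:20–20:50.
19:55–20:05 overlaps/touches 19:20–20:50 → extend to 19:20–20:50.
20:15–20:45 overlaps/touches 19:20–20:50 → extend to 19:20–20:50.

10:25–11:30, 19:20–20:50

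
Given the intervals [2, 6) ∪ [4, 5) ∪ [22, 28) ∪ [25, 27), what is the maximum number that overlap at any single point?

2

Sweep endpoints in order; track running count of active intervals.
Peak of 2 reached at 4.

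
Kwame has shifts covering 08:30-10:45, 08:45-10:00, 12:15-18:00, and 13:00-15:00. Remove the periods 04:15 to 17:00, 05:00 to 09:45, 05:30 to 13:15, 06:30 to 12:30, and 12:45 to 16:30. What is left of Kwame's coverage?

17:00–18:00

A, merged: 08:30–10:45, 12:15–18:00.
B, merged: 04:15–17:00.
08:30–10:45: entirely removed.
12:15–18:00 \ B = 17:00–18:00.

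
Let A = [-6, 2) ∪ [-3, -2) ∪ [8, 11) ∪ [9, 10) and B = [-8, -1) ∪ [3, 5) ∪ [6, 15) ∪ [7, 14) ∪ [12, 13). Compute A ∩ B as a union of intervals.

[-6, -1) ∪ [8, 11)

Merge the first list: [-6, 2), [8, 11).
Merge the second list: [-8, -1), [3, 5), [6, 15).
[-6, 2) overlaps B on [-6, -1).
[8, 11) overlaps B on [8, 11).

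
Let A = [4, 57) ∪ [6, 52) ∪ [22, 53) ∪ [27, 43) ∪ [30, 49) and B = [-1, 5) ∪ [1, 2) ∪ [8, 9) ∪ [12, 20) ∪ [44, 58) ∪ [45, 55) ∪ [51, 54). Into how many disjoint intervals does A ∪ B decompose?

1

A, merged: [4, 57).
B, merged: [-1, 5), [8, 9), [12, 20), [44, 58).
A ∪ B = [-1, 58).
That is 1 disjoint piece.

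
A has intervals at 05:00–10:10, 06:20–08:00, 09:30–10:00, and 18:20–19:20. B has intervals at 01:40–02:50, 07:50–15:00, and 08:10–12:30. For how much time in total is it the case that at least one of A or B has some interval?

12 h 10 min

A, merged: 05:00–10:10, 18:20–19:20.
B, merged: 01:40–02:50, 07:50–15:00.
A ∪ B = 01:40–02:50, 05:00–15:00, 18:20–19:20.
Total: 1 h 10 min + 10 h + 1 h = 12 h 10 min.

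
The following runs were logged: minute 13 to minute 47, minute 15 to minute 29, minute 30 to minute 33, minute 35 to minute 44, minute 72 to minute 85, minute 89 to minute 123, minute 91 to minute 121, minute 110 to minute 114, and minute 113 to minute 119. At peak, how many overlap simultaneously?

4

Walk the sorted start/end points keeping a running depth.
The depth first hits 4 at minute 113.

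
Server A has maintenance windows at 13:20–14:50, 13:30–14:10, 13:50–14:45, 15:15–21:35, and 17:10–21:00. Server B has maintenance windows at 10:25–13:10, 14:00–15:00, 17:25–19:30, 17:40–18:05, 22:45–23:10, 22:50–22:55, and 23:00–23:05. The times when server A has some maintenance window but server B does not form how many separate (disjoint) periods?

3

Merge the first list: 13:20–14:50, 15:15–21:35.
Merge the second list: 10:25–13:10, 14:00–15:00, 17:25–19:30, 22:45–23:10.
A \ B = 13:20–14:00, 15:15–17:25, 19:30–21:35.
That is 3 disjoint pieces.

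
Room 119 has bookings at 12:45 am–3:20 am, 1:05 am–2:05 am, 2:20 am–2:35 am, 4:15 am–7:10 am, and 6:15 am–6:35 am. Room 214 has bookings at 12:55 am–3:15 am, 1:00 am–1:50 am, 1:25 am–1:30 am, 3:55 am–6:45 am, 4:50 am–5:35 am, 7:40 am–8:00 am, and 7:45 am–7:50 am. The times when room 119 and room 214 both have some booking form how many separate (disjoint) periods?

Merge the first list: 12:45 am-3:20 am, 4:15 am-7:10 am.
Merge the second list: 12:55 am-3:15 am, 3:55 am-6:45 am, 7:40 am-8:00 am.
A ∩ B = 12:55 am-3:15 am, 4:15 am-6:45 am.
That is 2 disjoint pieces.

2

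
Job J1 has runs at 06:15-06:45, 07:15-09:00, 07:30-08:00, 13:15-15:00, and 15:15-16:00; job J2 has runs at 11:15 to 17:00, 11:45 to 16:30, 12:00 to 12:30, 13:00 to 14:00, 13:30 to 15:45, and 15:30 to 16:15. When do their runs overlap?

13:15–15:00, 15:15–16:00

First set merges to 06:15–06:45, 07:15–09:00, 13:15–15:00, 15:15–16:00.
Second set merges to 11:15–17:00.
06:15–06:45 falls entirely outside B.
07:15–09:00 falls entirely outside B.
13:15–15:00 overlaps B on 13:15–15:00.
15:15–16:00 overlaps B on 15:15–16:00.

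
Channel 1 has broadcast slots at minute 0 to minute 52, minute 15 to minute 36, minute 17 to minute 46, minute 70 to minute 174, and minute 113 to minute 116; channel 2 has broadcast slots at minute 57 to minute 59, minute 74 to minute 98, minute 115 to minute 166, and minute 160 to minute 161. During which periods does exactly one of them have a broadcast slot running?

Merge the first list: minute 0 to minute 52, minute 70 to minute 174.
Merge the second list: minute 57 to minute 59, minute 74 to minute 98, minute 115 to minute 166.
Only in the first: minute 0 to minute 52, minute 70 to minute 74, minute 98 to minute 115, minute 166 to minute 174.
Only in the second: minute 57 to minute 59.
Together these are the periods covered by exactly one.

minute 0 to minute 52, minute 57 to minute 59, minute 70 to minute 74, minute 98 to minute 115, minute 166 to minute 174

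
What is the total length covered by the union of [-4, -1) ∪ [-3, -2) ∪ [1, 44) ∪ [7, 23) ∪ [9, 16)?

46

Merged: [-4, -1), [1, 44).
Lengths: 3 + 43 = 46.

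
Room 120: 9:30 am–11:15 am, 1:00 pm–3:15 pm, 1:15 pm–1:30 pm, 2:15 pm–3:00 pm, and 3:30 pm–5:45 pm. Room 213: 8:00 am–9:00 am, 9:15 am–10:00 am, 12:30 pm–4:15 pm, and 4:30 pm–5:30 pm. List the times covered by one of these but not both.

8:00 am–9:00 am, 9:15 am–9:30 am, 10:00 am–11:15 am, 12:30 pm–1:00 pm, 3:15 pm–3:30 pm, 4:15 pm–4:30 pm, 5:30 pm–5:45 pm

First set merges to 9:30 am–11:15 am, 1:00 pm–3:15 pm, 3:30 pm–5:45 pm.
Only in the first: 10:00 am–11:15 am, 4:15 pm–4:30 pm, 5:30 pm–5:45 pm.
Only in the second: 8:00 am–9:00 am, 9:15 am–9:30 am, 12:30 pm–1:00 pm, 3:15 pm–3:30 pm.
Together these are the periods covered by exactly one.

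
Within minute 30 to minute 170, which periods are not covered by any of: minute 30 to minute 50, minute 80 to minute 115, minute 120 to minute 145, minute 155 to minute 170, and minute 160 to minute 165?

Covered (merged): minute 30 to minute 50, minute 80 to minute 115, minute 120 to minute 145, minute 155 to minute 170.
Uncovered inside minute 30 to minute 170: minute 50 to minute 80, minute 115 to minute 120, minute 145 to minute 155.

minute 50 to minute 80, minute 115 to minute 120, minute 145 to minute 155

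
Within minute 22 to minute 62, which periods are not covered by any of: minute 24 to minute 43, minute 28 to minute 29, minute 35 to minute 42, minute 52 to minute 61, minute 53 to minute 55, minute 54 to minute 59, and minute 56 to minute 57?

minute 22 to minute 24, minute 43 to minute 52, minute 61 to minute 62

The merged coverage is minute 24 to minute 43, minute 52 to minute 61.
Complement within minute 22 to minute 62: minute 22 to minute 24, minute 43 to minute 52, minute 61 to minute 62.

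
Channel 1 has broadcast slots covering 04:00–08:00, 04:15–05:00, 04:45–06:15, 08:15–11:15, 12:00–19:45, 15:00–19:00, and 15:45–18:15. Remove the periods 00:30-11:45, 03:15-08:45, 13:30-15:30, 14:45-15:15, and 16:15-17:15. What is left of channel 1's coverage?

12:00-13:30, 15:30-16:15, 17:15-19:45

First set merges to 04:00-08:00, 08:15-11:15, 12:00-19:45.
Second set merges to 00:30-11:45, 13:30-15:30, 16:15-17:15.
04:00-08:00 lies entirely inside B → drops out.
08:15-11:15 lies entirely inside B → drops out.
12:00-19:45 with B removed leaves 12:00-13:30, 15:30-16:15, 17:15-19:45.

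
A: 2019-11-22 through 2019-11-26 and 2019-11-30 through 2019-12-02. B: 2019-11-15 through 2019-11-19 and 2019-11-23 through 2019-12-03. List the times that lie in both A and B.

2019-11-22 through 2019-11-26 meets the second set on 2019-11-23 through 2019-11-26.
2019-11-30 through 2019-12-02 meets the second set on 2019-11-30 through 2019-12-02.

2019-11-23 through 2019-11-26, 2019-11-30 through 2019-12-02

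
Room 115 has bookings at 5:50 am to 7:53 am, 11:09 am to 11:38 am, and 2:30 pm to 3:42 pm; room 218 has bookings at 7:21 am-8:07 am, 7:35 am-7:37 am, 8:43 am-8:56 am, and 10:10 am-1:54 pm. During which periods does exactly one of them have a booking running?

Merge the second list: 7:21 am–8:07 am, 8:43 am–8:56 am, 10:10 am–1:54 pm.
Only in the first: 5:50 am–7:21 am, 2:30 pm–3:42 pm.
Only in the second: 7:53 am–8:07 am, 8:43 am–8:56 am, 10:10 am–11:09 am, 11:38 am–1:54 pm.
Together these are the periods covered by exactly one.

5:50 am–7:21 am, 7:53 am–8:07 am, 8:43 am–8:56 am, 10:10 am–11:09 am, 11:38 am–1:54 pm, 2:30 pm–3:42 pm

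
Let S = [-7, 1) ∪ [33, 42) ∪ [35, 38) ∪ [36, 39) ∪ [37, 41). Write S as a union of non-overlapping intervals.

[-7, 1) ∪ [33, 42)

[33, 42) is disjoint → start new block.
[35, 38) overlaps/touches [33, 42) → extend to [33, 42).
[36, 39) overlaps/touches [33, 42) → extend to [33, 42).
[37, 41) overlaps/touches [33, 42) → extend to [33, 42).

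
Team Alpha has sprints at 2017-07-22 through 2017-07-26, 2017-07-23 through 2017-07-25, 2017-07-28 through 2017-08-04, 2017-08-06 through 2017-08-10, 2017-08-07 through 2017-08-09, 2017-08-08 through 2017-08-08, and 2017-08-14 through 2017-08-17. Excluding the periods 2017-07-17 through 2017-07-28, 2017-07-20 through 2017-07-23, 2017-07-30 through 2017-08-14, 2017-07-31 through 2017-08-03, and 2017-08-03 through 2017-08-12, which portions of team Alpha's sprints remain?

2017-07-29 through 2017-07-29, 2017-08-15 through 2017-08-17

Merge the first list: 2017-07-22 through 2017-07-26, 2017-07-28 through 2017-08-04, 2017-08-06 through 2017-08-10, 2017-08-14 through 2017-08-17.
Merge the second list: 2017-07-17 through 2017-07-28, 2017-07-30 through 2017-08-14.
2017-07-22 through 2017-07-26 lies entirely inside B → drops out.
2017-07-28 through 2017-08-04 with B removed leaves 2017-07-29 through 2017-07-29.
2017-08-06 through 2017-08-10 lies entirely inside B → drops out.
2017-08-14 through 2017-08-17 with B removed leaves 2017-08-15 through 2017-08-17.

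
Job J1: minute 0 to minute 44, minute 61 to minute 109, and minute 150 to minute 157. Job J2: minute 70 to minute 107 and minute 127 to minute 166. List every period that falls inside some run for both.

minute 0 to minute 44 meets no B interval.
minute 61 to minute 109 ∩ B → minute 70 to minute 107.
minute 150 to minute 157 ∩ B → minute 150 to minute 157.

minute 70 to minute 107, minute 150 to minute 157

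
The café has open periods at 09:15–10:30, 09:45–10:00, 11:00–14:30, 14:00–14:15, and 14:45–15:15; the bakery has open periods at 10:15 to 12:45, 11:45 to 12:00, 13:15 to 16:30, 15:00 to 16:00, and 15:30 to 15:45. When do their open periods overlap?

First set merges to 09:15–10:30, 11:00–14:30, 14:45–15:15.
Second set merges to 10:15–12:45, 13:15–16:30.
09:15–10:30 ∩ B → 10:15–10:30.
11:00–14:30 ∩ B → 11:00–12:45, 13:15–14:30.
14:45–15:15 ∩ B → 14:45–15:15.

10:15–10:30, 11:00–12:45, 13:15–14:30, 14:45–15:15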